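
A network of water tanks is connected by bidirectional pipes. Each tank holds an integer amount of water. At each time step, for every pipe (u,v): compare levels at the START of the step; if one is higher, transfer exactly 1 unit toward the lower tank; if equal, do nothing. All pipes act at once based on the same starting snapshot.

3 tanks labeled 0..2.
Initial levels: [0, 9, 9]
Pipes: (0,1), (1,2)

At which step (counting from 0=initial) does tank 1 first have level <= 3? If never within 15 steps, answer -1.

Step 1: flows [1->0,1=2] -> levels [1 8 9]
Step 2: flows [1->0,2->1] -> levels [2 8 8]
Step 3: flows [1->0,1=2] -> levels [3 7 8]
Step 4: flows [1->0,2->1] -> levels [4 7 7]
Step 5: flows [1->0,1=2] -> levels [5 6 7]
Step 6: flows [1->0,2->1] -> levels [6 6 6]
Step 7: flows [0=1,1=2] -> levels [6 6 6]
  -> stable; tank 1 stays at 6 > 3
Tank 1 never reaches <=3 within 15 steps

Answer: -1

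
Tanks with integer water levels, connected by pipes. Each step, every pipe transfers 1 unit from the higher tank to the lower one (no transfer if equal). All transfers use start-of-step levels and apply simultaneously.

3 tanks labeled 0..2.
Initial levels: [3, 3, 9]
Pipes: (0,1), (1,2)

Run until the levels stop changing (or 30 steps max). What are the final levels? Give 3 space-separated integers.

Step 1: flows [0=1,2->1] -> levels [3 4 8]
Step 2: flows [1->0,2->1] -> levels [4 4 7]
Step 3: flows [0=1,2->1] -> levels [4 5 6]
Step 4: flows [1->0,2->1] -> levels [5 5 5]
Step 5: flows [0=1,1=2] -> levels [5 5 5]
  -> stable (no change)

Answer: 5 5 5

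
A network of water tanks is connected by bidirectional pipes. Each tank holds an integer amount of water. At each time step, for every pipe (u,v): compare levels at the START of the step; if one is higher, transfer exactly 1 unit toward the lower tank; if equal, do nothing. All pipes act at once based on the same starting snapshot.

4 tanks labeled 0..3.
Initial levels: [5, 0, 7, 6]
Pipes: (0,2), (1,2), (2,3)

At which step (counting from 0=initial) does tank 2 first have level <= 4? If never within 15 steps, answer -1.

Step 1: flows [2->0,2->1,2->3] -> levels [6 1 4 7]
Tank 2 first reaches <=4 at step 1

Answer: 1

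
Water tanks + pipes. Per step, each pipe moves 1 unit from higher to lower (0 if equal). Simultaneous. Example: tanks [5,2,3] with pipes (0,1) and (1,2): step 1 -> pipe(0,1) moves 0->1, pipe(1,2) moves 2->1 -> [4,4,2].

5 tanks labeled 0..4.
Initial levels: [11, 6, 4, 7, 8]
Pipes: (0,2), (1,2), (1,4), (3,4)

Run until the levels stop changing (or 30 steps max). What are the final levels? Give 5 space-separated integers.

Answer: 7 6 9 6 8

Derivation:
Step 1: flows [0->2,1->2,4->1,4->3] -> levels [10 6 6 8 6]
Step 2: flows [0->2,1=2,1=4,3->4] -> levels [9 6 7 7 7]
Step 3: flows [0->2,2->1,4->1,3=4] -> levels [8 8 7 7 6]
Step 4: flows [0->2,1->2,1->4,3->4] -> levels [7 6 9 6 8]
Step 5: flows [2->0,2->1,4->1,4->3] -> levels [8 8 7 7 6]
  -> period-2 cycle: step 5 state = step 3 state; never stabilizes
  -> state at step 30: (30-3) mod 2 = 1, same as step 4 -> [7 6 9 6 8]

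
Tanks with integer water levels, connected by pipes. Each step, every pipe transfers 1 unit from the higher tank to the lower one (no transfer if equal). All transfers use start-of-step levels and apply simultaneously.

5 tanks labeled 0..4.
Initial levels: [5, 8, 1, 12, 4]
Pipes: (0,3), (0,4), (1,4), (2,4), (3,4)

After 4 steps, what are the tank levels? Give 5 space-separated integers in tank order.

Step 1: flows [3->0,0->4,1->4,4->2,3->4] -> levels [5 7 2 10 6]
Step 2: flows [3->0,4->0,1->4,4->2,3->4] -> levels [7 6 3 8 6]
Step 3: flows [3->0,0->4,1=4,4->2,3->4] -> levels [7 6 4 6 7]
Step 4: flows [0->3,0=4,4->1,4->2,4->3] -> levels [6 7 5 8 4]

Answer: 6 7 5 8 4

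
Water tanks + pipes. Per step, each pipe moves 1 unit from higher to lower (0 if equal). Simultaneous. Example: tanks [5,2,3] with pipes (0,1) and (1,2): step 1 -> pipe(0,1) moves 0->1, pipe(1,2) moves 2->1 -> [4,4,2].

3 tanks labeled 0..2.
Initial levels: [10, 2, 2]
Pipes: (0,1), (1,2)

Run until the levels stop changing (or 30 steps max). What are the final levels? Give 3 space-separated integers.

Step 1: flows [0->1,1=2] -> levels [9 3 2]
Step 2: flows [0->1,1->2] -> levels [8 3 3]
Step 3: flows [0->1,1=2] -> levels [7 4 3]
Step 4: flows [0->1,1->2] -> levels [6 4 4]
Step 5: flows [0->1,1=2] -> levels [5 5 4]
Step 6: flows [0=1,1->2] -> levels [5 4 5]
Step 7: flows [0->1,2->1] -> levels [4 6 4]
Step 8: flows [1->0,1->2] -> levels [5 4 5]
  -> period-2 cycle: step 8 state = step 6 state; never stabilizes
  -> state at step 30: (30-6) mod 2 = 0, same as step 6 -> [5 4 5]

Answer: 5 4 5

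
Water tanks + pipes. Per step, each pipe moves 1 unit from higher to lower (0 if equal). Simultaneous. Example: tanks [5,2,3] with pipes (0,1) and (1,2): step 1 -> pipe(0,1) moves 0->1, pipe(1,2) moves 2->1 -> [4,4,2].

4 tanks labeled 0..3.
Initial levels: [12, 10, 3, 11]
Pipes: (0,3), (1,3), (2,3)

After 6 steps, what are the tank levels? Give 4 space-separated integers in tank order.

Step 1: flows [0->3,3->1,3->2] -> levels [11 11 4 10]
Step 2: flows [0->3,1->3,3->2] -> levels [10 10 5 11]
Step 3: flows [3->0,3->1,3->2] -> levels [11 11 6 8]
Step 4: flows [0->3,1->3,3->2] -> levels [10 10 7 9]
Step 5: flows [0->3,1->3,3->2] -> levels [9 9 8 10]
Step 6: flows [3->0,3->1,3->2] -> levels [10 10 9 7]

Answer: 10 10 9 7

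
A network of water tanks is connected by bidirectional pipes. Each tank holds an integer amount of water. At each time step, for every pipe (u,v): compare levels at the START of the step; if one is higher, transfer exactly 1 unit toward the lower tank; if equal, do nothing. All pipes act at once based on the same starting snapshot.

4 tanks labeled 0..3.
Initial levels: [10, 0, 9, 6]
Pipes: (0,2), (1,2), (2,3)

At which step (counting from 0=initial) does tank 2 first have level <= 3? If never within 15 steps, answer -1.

Step 1: flows [0->2,2->1,2->3] -> levels [9 1 8 7]
Step 2: flows [0->2,2->1,2->3] -> levels [8 2 7 8]
Step 3: flows [0->2,2->1,3->2] -> levels [7 3 8 7]
Step 4: flows [2->0,2->1,2->3] -> levels [8 4 5 8]
Step 5: flows [0->2,2->1,3->2] -> levels [7 5 6 7]
Step 6: flows [0->2,2->1,3->2] -> levels [6 6 7 6]
Step 7: flows [2->0,2->1,2->3] -> levels [7 7 4 7]
Step 8: flows [0->2,1->2,3->2] -> levels [6 6 7 6]
  -> period-2 cycle (repeats step 6); tank 2 never drops to <=3
Tank 2 never reaches <=3 within 15 steps

Answer: -1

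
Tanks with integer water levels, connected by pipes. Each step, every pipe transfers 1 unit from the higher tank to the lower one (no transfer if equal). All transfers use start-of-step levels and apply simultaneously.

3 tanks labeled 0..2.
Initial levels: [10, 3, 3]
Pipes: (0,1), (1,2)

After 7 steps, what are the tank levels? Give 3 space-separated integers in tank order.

Answer: 5 6 5

Derivation:
Step 1: flows [0->1,1=2] -> levels [9 4 3]
Step 2: flows [0->1,1->2] -> levels [8 4 4]
Step 3: flows [0->1,1=2] -> levels [7 5 4]
Step 4: flows [0->1,1->2] -> levels [6 5 5]
Step 5: flows [0->1,1=2] -> levels [5 6 5]
Step 6: flows [1->0,1->2] -> levels [6 4 6]
Step 7: flows [0->1,2->1] -> levels [5 6 5]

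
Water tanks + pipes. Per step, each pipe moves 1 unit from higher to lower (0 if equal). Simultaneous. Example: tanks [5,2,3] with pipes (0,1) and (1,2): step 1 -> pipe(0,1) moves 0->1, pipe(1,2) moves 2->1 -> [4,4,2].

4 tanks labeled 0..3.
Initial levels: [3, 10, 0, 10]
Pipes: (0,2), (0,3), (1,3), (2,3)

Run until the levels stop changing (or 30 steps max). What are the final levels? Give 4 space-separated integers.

Answer: 6 7 6 4

Derivation:
Step 1: flows [0->2,3->0,1=3,3->2] -> levels [3 10 2 8]
Step 2: flows [0->2,3->0,1->3,3->2] -> levels [3 9 4 7]
Step 3: flows [2->0,3->0,1->3,3->2] -> levels [5 8 4 6]
Step 4: flows [0->2,3->0,1->3,3->2] -> levels [5 7 6 5]
Step 5: flows [2->0,0=3,1->3,2->3] -> levels [6 6 4 7]
Step 6: flows [0->2,3->0,3->1,3->2] -> levels [6 7 6 4]
Step 7: flows [0=2,0->3,1->3,2->3] -> levels [5 6 5 7]
Step 8: flows [0=2,3->0,3->1,3->2] -> levels [6 7 6 4]
  -> period-2 cycle: step 8 state = step 6 state; never stabilizes
  -> state at step 30: (30-6) mod 2 = 0, same as step 6 -> [6 7 6 4]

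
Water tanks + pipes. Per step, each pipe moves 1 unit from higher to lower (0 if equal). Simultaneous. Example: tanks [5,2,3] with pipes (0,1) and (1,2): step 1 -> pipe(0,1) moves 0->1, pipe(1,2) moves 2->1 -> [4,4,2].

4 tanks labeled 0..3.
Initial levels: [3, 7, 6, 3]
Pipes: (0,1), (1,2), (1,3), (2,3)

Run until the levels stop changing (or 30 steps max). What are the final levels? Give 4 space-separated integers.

Step 1: flows [1->0,1->2,1->3,2->3] -> levels [4 4 6 5]
Step 2: flows [0=1,2->1,3->1,2->3] -> levels [4 6 4 5]
Step 3: flows [1->0,1->2,1->3,3->2] -> levels [5 3 6 5]
Step 4: flows [0->1,2->1,3->1,2->3] -> levels [4 6 4 5]
  -> period-2 cycle: step 4 state = step 2 state; never stabilizes
  -> state at step 30: (30-2) mod 2 = 0, same as step 2 -> [4 6 4 5]

Answer: 4 6 4 5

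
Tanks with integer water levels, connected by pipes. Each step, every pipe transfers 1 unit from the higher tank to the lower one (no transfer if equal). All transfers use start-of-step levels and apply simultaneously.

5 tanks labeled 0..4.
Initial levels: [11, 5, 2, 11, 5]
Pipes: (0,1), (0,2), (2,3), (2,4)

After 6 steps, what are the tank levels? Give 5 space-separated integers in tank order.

Step 1: flows [0->1,0->2,3->2,4->2] -> levels [9 6 5 10 4]
Step 2: flows [0->1,0->2,3->2,2->4] -> levels [7 7 6 9 5]
Step 3: flows [0=1,0->2,3->2,2->4] -> levels [6 7 7 8 6]
Step 4: flows [1->0,2->0,3->2,2->4] -> levels [8 6 6 7 7]
Step 5: flows [0->1,0->2,3->2,4->2] -> levels [6 7 9 6 6]
Step 6: flows [1->0,2->0,2->3,2->4] -> levels [8 6 6 7 7]

Answer: 8 6 6 7 7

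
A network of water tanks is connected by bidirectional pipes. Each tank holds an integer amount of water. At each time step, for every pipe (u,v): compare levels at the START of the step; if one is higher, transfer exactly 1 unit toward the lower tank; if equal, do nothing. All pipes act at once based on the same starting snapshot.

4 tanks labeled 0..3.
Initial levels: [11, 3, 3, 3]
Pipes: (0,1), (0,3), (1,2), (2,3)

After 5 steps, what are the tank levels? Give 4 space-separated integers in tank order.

Step 1: flows [0->1,0->3,1=2,2=3] -> levels [9 4 3 4]
Step 2: flows [0->1,0->3,1->2,3->2] -> levels [7 4 5 4]
Step 3: flows [0->1,0->3,2->1,2->3] -> levels [5 6 3 6]
Step 4: flows [1->0,3->0,1->2,3->2] -> levels [7 4 5 4]
  -> period-2 cycle: step 4 state = step 2 state
  -> state at step 5: (5-2) mod 2 = 1, same as step 3 -> [5 6 3 6]

Answer: 5 6 3 6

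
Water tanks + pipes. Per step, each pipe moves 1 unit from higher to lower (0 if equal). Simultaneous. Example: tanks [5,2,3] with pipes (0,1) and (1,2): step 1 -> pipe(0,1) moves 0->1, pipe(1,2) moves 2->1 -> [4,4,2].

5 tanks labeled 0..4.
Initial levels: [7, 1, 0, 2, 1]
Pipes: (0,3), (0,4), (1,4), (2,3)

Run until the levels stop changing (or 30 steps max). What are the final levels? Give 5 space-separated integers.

Step 1: flows [0->3,0->4,1=4,3->2] -> levels [5 1 1 2 2]
Step 2: flows [0->3,0->4,4->1,3->2] -> levels [3 2 2 2 2]
Step 3: flows [0->3,0->4,1=4,2=3] -> levels [1 2 2 3 3]
Step 4: flows [3->0,4->0,4->1,3->2] -> levels [3 3 3 1 1]
Step 5: flows [0->3,0->4,1->4,2->3] -> levels [1 2 2 3 3]
  -> period-2 cycle: step 5 state = step 3 state; never stabilizes
  -> state at step 30: (30-3) mod 2 = 1, same as step 4 -> [3 3 3 1 1]

Answer: 3 3 3 1 1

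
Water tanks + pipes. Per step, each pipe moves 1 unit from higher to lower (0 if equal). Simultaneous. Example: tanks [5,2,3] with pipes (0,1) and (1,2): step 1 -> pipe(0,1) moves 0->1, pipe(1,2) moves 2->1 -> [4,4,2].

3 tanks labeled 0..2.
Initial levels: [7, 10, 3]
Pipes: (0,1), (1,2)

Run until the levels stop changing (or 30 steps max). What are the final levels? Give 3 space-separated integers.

Step 1: flows [1->0,1->2] -> levels [8 8 4]
Step 2: flows [0=1,1->2] -> levels [8 7 5]
Step 3: flows [0->1,1->2] -> levels [7 7 6]
Step 4: flows [0=1,1->2] -> levels [7 6 7]
Step 5: flows [0->1,2->1] -> levels [6 8 6]
Step 6: flows [1->0,1->2] -> levels [7 6 7]
  -> period-2 cycle: step 6 state = step 4 state; never stabilizes
  -> state at step 30: (30-4) mod 2 = 0, same as step 4 -> [7 6 7]

Answer: 7 6 7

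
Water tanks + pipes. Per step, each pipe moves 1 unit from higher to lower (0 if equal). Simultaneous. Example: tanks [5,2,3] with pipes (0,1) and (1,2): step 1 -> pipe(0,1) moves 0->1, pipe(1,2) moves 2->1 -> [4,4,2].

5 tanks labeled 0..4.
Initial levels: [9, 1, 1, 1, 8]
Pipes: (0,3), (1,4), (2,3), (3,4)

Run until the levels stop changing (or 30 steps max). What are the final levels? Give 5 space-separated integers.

Answer: 5 3 4 3 5

Derivation:
Step 1: flows [0->3,4->1,2=3,4->3] -> levels [8 2 1 3 6]
Step 2: flows [0->3,4->1,3->2,4->3] -> levels [7 3 2 4 4]
Step 3: flows [0->3,4->1,3->2,3=4] -> levels [6 4 3 4 3]
Step 4: flows [0->3,1->4,3->2,3->4] -> levels [5 3 4 3 5]
Step 5: flows [0->3,4->1,2->3,4->3] -> levels [4 4 3 6 3]
Step 6: flows [3->0,1->4,3->2,3->4] -> levels [5 3 4 3 5]
  -> period-2 cycle: step 6 state = step 4 state; never stabilizes
  -> state at step 30: (30-4) mod 2 = 0, same as step 4 -> [5 3 4 3 5]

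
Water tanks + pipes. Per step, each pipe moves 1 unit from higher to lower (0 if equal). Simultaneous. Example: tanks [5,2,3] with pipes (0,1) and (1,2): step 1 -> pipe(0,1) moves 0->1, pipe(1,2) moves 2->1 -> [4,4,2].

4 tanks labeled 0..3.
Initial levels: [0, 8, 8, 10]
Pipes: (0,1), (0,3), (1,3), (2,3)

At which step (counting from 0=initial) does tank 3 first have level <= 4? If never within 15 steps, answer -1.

Step 1: flows [1->0,3->0,3->1,3->2] -> levels [2 8 9 7]
Step 2: flows [1->0,3->0,1->3,2->3] -> levels [4 6 8 8]
Step 3: flows [1->0,3->0,3->1,2=3] -> levels [6 6 8 6]
Step 4: flows [0=1,0=3,1=3,2->3] -> levels [6 6 7 7]
Step 5: flows [0=1,3->0,3->1,2=3] -> levels [7 7 7 5]
Step 6: flows [0=1,0->3,1->3,2->3] -> levels [6 6 6 8]
Step 7: flows [0=1,3->0,3->1,3->2] -> levels [7 7 7 5]
  -> period-2 cycle (repeats step 5); tank 3 never drops to <=4
Tank 3 never reaches <=4 within 15 steps

Answer: -1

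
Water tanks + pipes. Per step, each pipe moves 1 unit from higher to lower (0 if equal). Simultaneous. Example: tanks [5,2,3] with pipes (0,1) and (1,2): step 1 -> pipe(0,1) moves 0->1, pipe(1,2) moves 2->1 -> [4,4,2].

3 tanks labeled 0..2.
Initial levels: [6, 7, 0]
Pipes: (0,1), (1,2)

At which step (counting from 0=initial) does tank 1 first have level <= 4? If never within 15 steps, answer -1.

Answer: 4

Derivation:
Step 1: flows [1->0,1->2] -> levels [7 5 1]
Step 2: flows [0->1,1->2] -> levels [6 5 2]
Step 3: flows [0->1,1->2] -> levels [5 5 3]
Step 4: flows [0=1,1->2] -> levels [5 4 4]
Tank 1 first reaches <=4 at step 4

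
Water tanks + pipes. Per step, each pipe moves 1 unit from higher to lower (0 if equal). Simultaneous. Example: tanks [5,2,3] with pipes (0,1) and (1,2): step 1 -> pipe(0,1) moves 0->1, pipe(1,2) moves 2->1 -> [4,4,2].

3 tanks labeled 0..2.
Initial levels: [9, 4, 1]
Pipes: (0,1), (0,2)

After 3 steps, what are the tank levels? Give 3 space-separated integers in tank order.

Step 1: flows [0->1,0->2] -> levels [7 5 2]
Step 2: flows [0->1,0->2] -> levels [5 6 3]
Step 3: flows [1->0,0->2] -> levels [5 5 4]

Answer: 5 5 4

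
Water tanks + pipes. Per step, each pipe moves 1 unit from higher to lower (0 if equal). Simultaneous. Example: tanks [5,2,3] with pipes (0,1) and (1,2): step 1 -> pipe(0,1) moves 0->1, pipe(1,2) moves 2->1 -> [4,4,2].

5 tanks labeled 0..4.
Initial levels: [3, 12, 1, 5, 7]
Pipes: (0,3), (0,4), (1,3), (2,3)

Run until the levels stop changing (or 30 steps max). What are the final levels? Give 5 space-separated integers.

Answer: 6 6 6 5 5

Derivation:
Step 1: flows [3->0,4->0,1->3,3->2] -> levels [5 11 2 4 6]
Step 2: flows [0->3,4->0,1->3,3->2] -> levels [5 10 3 5 5]
Step 3: flows [0=3,0=4,1->3,3->2] -> levels [5 9 4 5 5]
Step 4: flows [0=3,0=4,1->3,3->2] -> levels [5 8 5 5 5]
Step 5: flows [0=3,0=4,1->3,2=3] -> levels [5 7 5 6 5]
Step 6: flows [3->0,0=4,1->3,3->2] -> levels [6 6 6 5 5]
Step 7: flows [0->3,0->4,1->3,2->3] -> levels [4 5 5 8 6]
Step 8: flows [3->0,4->0,3->1,3->2] -> levels [6 6 6 5 5]
  -> period-2 cycle: step 8 state = step 6 state; never stabilizes
  -> state at step 30: (30-6) mod 2 = 0, same as step 6 -> [6 6 6 5 5]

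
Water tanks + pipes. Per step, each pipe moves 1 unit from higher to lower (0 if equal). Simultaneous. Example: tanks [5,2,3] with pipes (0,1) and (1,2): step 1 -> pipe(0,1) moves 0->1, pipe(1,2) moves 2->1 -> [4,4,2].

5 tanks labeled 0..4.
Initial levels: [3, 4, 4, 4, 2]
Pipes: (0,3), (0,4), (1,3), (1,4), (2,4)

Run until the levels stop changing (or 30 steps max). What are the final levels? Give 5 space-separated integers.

Step 1: flows [3->0,0->4,1=3,1->4,2->4] -> levels [3 3 3 3 5]
Step 2: flows [0=3,4->0,1=3,4->1,4->2] -> levels [4 4 4 3 2]
Step 3: flows [0->3,0->4,1->3,1->4,2->4] -> levels [2 2 3 5 5]
Step 4: flows [3->0,4->0,3->1,4->1,4->2] -> levels [4 4 4 3 2]
  -> period-2 cycle: step 4 state = step 2 state; never stabilizes
  -> state at step 30: (30-2) mod 2 = 0, same as step 2 -> [4 4 4 3 2]

Answer: 4 4 4 3 2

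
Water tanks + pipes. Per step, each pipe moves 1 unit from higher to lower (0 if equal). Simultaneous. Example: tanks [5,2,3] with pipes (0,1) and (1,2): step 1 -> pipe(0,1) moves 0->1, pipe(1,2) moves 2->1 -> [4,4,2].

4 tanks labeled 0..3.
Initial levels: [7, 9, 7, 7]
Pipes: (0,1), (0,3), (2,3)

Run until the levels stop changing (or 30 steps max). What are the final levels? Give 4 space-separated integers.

Step 1: flows [1->0,0=3,2=3] -> levels [8 8 7 7]
Step 2: flows [0=1,0->3,2=3] -> levels [7 8 7 8]
Step 3: flows [1->0,3->0,3->2] -> levels [9 7 8 6]
Step 4: flows [0->1,0->3,2->3] -> levels [7 8 7 8]
  -> period-2 cycle: step 4 state = step 2 state; never stabilizes
  -> state at step 30: (30-2) mod 2 = 0, same as step 2 -> [7 8 7 8]

Answer: 7 8 7 8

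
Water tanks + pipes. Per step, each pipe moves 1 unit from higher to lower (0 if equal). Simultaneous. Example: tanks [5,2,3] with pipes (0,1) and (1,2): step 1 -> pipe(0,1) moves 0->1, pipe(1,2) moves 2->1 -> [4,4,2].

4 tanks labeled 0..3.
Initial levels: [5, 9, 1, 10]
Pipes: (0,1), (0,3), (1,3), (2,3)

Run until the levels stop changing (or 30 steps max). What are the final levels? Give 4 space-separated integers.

Answer: 6 5 6 8

Derivation:
Step 1: flows [1->0,3->0,3->1,3->2] -> levels [7 9 2 7]
Step 2: flows [1->0,0=3,1->3,3->2] -> levels [8 7 3 7]
Step 3: flows [0->1,0->3,1=3,3->2] -> levels [6 8 4 7]
Step 4: flows [1->0,3->0,1->3,3->2] -> levels [8 6 5 6]
Step 5: flows [0->1,0->3,1=3,3->2] -> levels [6 7 6 6]
Step 6: flows [1->0,0=3,1->3,2=3] -> levels [7 5 6 7]
Step 7: flows [0->1,0=3,3->1,3->2] -> levels [6 7 7 5]
Step 8: flows [1->0,0->3,1->3,2->3] -> levels [6 5 6 8]
Step 9: flows [0->1,3->0,3->1,3->2] -> levels [6 7 7 5]
  -> period-2 cycle: step 9 state = step 7 state; never stabilizes
  -> state at step 30: (30-7) mod 2 = 1, same as step 8 -> [6 5 6 8]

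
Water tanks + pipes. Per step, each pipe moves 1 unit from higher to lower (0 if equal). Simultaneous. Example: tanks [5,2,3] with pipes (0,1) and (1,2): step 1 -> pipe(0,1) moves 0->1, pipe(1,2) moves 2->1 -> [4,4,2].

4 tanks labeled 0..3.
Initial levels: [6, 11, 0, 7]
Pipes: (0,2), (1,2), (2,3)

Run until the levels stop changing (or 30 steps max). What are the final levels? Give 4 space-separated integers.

Answer: 5 6 8 5

Derivation:
Step 1: flows [0->2,1->2,3->2] -> levels [5 10 3 6]
Step 2: flows [0->2,1->2,3->2] -> levels [4 9 6 5]
Step 3: flows [2->0,1->2,2->3] -> levels [5 8 5 6]
Step 4: flows [0=2,1->2,3->2] -> levels [5 7 7 5]
Step 5: flows [2->0,1=2,2->3] -> levels [6 7 5 6]
Step 6: flows [0->2,1->2,3->2] -> levels [5 6 8 5]
Step 7: flows [2->0,2->1,2->3] -> levels [6 7 5 6]
  -> period-2 cycle: step 7 state = step 5 state; never stabilizes
  -> state at step 30: (30-5) mod 2 = 1, same as step 6 -> [5 6 8 5]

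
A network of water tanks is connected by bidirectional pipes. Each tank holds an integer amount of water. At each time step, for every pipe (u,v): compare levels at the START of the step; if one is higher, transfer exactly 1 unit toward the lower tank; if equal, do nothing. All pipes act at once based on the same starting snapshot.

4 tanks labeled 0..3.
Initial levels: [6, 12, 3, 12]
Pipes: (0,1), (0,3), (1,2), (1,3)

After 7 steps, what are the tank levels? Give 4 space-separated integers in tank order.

Answer: 8 7 9 9

Derivation:
Step 1: flows [1->0,3->0,1->2,1=3] -> levels [8 10 4 11]
Step 2: flows [1->0,3->0,1->2,3->1] -> levels [10 9 5 9]
Step 3: flows [0->1,0->3,1->2,1=3] -> levels [8 9 6 10]
Step 4: flows [1->0,3->0,1->2,3->1] -> levels [10 8 7 8]
Step 5: flows [0->1,0->3,1->2,1=3] -> levels [8 8 8 9]
Step 6: flows [0=1,3->0,1=2,3->1] -> levels [9 9 8 7]
Step 7: flows [0=1,0->3,1->2,1->3] -> levels [8 7 9 9]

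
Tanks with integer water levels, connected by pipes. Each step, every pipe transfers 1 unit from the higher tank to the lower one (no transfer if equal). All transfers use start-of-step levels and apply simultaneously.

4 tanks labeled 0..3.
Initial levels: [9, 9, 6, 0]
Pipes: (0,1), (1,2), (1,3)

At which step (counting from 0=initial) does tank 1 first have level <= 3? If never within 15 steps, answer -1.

Step 1: flows [0=1,1->2,1->3] -> levels [9 7 7 1]
Step 2: flows [0->1,1=2,1->3] -> levels [8 7 7 2]
Step 3: flows [0->1,1=2,1->3] -> levels [7 7 7 3]
Step 4: flows [0=1,1=2,1->3] -> levels [7 6 7 4]
Step 5: flows [0->1,2->1,1->3] -> levels [6 7 6 5]
Step 6: flows [1->0,1->2,1->3] -> levels [7 4 7 6]
Step 7: flows [0->1,2->1,3->1] -> levels [6 7 6 5]
  -> period-2 cycle (repeats step 5); tank 1 never drops to <=3
Tank 1 never reaches <=3 within 15 steps

Answer: -1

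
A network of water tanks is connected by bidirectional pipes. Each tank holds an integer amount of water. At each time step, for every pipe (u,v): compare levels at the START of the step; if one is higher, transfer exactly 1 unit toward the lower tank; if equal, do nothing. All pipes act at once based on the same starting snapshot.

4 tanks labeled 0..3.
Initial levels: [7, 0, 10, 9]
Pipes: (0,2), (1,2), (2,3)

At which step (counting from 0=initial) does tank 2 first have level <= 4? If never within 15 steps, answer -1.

Step 1: flows [2->0,2->1,2->3] -> levels [8 1 7 10]
Step 2: flows [0->2,2->1,3->2] -> levels [7 2 8 9]
Step 3: flows [2->0,2->1,3->2] -> levels [8 3 7 8]
Step 4: flows [0->2,2->1,3->2] -> levels [7 4 8 7]
Step 5: flows [2->0,2->1,2->3] -> levels [8 5 5 8]
Step 6: flows [0->2,1=2,3->2] -> levels [7 5 7 7]
Step 7: flows [0=2,2->1,2=3] -> levels [7 6 6 7]
Step 8: flows [0->2,1=2,3->2] -> levels [6 6 8 6]
Step 9: flows [2->0,2->1,2->3] -> levels [7 7 5 7]
Step 10: flows [0->2,1->2,3->2] -> levels [6 6 8 6]
  -> period-2 cycle (repeats step 8); tank 2 never drops to <=4
Tank 2 never reaches <=4 within 15 steps

Answer: -1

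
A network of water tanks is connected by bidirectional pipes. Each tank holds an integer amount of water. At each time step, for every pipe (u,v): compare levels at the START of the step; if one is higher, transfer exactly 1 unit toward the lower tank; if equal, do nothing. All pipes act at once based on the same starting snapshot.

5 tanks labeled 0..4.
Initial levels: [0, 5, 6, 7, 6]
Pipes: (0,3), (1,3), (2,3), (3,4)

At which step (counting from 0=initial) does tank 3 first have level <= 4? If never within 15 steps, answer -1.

Answer: 1

Derivation:
Step 1: flows [3->0,3->1,3->2,3->4] -> levels [1 6 7 3 7]
Tank 3 first reaches <=4 at step 1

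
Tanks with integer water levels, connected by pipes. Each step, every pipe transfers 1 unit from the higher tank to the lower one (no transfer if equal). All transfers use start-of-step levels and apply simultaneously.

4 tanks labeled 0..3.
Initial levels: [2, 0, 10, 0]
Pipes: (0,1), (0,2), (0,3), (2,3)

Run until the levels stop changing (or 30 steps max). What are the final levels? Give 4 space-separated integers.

Answer: 4 2 3 3

Derivation:
Step 1: flows [0->1,2->0,0->3,2->3] -> levels [1 1 8 2]
Step 2: flows [0=1,2->0,3->0,2->3] -> levels [3 1 6 2]
Step 3: flows [0->1,2->0,0->3,2->3] -> levels [2 2 4 4]
Step 4: flows [0=1,2->0,3->0,2=3] -> levels [4 2 3 3]
Step 5: flows [0->1,0->2,0->3,2=3] -> levels [1 3 4 4]
Step 6: flows [1->0,2->0,3->0,2=3] -> levels [4 2 3 3]
  -> period-2 cycle: step 6 state = step 4 state; never stabilizes
  -> state at step 30: (30-4) mod 2 = 0, same as step 4 -> [4 2 3 3]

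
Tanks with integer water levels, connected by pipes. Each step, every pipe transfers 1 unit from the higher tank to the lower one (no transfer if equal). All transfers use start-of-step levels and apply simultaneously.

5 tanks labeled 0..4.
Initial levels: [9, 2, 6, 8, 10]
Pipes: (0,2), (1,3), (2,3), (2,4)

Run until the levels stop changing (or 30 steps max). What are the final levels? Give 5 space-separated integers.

Step 1: flows [0->2,3->1,3->2,4->2] -> levels [8 3 9 6 9]
Step 2: flows [2->0,3->1,2->3,2=4] -> levels [9 4 7 6 9]
Step 3: flows [0->2,3->1,2->3,4->2] -> levels [8 5 8 6 8]
Step 4: flows [0=2,3->1,2->3,2=4] -> levels [8 6 7 6 8]
Step 5: flows [0->2,1=3,2->3,4->2] -> levels [7 6 8 7 7]
Step 6: flows [2->0,3->1,2->3,2->4] -> levels [8 7 5 7 8]
Step 7: flows [0->2,1=3,3->2,4->2] -> levels [7 7 8 6 7]
Step 8: flows [2->0,1->3,2->3,2->4] -> levels [8 6 5 8 8]
Step 9: flows [0->2,3->1,3->2,4->2] -> levels [7 7 8 6 7]
  -> period-2 cycle: step 9 state = step 7 state; never stabilizes
  -> state at step 30: (30-7) mod 2 = 1, same as step 8 -> [8 6 5 8 8]

Answer: 8 6 5 8 8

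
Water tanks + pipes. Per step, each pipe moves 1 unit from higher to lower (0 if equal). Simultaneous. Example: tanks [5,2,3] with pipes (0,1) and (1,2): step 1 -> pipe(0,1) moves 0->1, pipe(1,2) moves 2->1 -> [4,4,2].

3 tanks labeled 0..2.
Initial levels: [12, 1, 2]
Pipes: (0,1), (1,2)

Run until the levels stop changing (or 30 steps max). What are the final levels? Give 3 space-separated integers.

Answer: 5 5 5

Derivation:
Step 1: flows [0->1,2->1] -> levels [11 3 1]
Step 2: flows [0->1,1->2] -> levels [10 3 2]
Step 3: flows [0->1,1->2] -> levels [9 3 3]
Step 4: flows [0->1,1=2] -> levels [8 4 3]
Step 5: flows [0->1,1->2] -> levels [7 4 4]
Step 6: flows [0->1,1=2] -> levels [6 5 4]
Step 7: flows [0->1,1->2] -> levels [5 5 5]
Step 8: flows [0=1,1=2] -> levels [5 5 5]
  -> stable (no change)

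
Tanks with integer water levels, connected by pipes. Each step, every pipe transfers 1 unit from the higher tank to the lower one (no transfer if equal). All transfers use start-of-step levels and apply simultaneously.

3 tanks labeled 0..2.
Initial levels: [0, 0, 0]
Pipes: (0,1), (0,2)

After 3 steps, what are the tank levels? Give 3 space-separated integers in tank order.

Step 1: flows [0=1,0=2] -> levels [0 0 0]
  -> stable; steps 2..3 unchanged -> [0 0 0]

Answer: 0 0 0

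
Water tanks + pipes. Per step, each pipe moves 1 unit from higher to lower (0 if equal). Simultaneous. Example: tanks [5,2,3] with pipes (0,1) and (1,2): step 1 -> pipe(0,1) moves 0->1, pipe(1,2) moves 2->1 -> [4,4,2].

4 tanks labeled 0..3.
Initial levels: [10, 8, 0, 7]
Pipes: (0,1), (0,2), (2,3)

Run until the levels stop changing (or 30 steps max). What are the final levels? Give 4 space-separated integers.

Answer: 7 6 5 7

Derivation:
Step 1: flows [0->1,0->2,3->2] -> levels [8 9 2 6]
Step 2: flows [1->0,0->2,3->2] -> levels [8 8 4 5]
Step 3: flows [0=1,0->2,3->2] -> levels [7 8 6 4]
Step 4: flows [1->0,0->2,2->3] -> levels [7 7 6 5]
Step 5: flows [0=1,0->2,2->3] -> levels [6 7 6 6]
Step 6: flows [1->0,0=2,2=3] -> levels [7 6 6 6]
Step 7: flows [0->1,0->2,2=3] -> levels [5 7 7 6]
Step 8: flows [1->0,2->0,2->3] -> levels [7 6 5 7]
Step 9: flows [0->1,0->2,3->2] -> levels [5 7 7 6]
  -> period-2 cycle: step 9 state = step 7 state; never stabilizes
  -> state at step 30: (30-7) mod 2 = 1, same as step 8 -> [7 6 5 7]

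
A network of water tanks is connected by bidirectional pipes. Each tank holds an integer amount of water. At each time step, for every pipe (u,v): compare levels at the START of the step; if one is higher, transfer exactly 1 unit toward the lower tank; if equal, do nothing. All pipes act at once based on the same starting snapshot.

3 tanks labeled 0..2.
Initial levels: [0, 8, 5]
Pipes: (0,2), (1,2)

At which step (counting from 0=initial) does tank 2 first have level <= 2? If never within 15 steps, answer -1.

Answer: -1

Derivation:
Step 1: flows [2->0,1->2] -> levels [1 7 5]
Step 2: flows [2->0,1->2] -> levels [2 6 5]
Step 3: flows [2->0,1->2] -> levels [3 5 5]
Step 4: flows [2->0,1=2] -> levels [4 5 4]
Step 5: flows [0=2,1->2] -> levels [4 4 5]
Step 6: flows [2->0,2->1] -> levels [5 5 3]
Step 7: flows [0->2,1->2] -> levels [4 4 5]
  -> period-2 cycle (repeats step 5); tank 2 never drops to <=2
Tank 2 never reaches <=2 within 15 steps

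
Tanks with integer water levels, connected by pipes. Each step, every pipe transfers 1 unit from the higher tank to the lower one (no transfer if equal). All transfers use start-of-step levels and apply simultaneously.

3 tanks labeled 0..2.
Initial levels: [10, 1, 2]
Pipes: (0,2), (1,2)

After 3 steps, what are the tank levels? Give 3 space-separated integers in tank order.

Step 1: flows [0->2,2->1] -> levels [9 2 2]
Step 2: flows [0->2,1=2] -> levels [8 2 3]
Step 3: flows [0->2,2->1] -> levels [7 3 3]

Answer: 7 3 3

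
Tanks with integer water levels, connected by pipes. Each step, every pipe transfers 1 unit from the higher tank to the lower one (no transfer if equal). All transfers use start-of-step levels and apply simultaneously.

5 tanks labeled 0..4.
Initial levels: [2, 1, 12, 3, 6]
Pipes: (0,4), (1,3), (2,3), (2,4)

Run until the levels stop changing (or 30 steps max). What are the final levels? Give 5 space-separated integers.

Step 1: flows [4->0,3->1,2->3,2->4] -> levels [3 2 10 3 6]
Step 2: flows [4->0,3->1,2->3,2->4] -> levels [4 3 8 3 6]
Step 3: flows [4->0,1=3,2->3,2->4] -> levels [5 3 6 4 6]
Step 4: flows [4->0,3->1,2->3,2=4] -> levels [6 4 5 4 5]
Step 5: flows [0->4,1=3,2->3,2=4] -> levels [5 4 4 5 6]
Step 6: flows [4->0,3->1,3->2,4->2] -> levels [6 5 6 3 4]
Step 7: flows [0->4,1->3,2->3,2->4] -> levels [5 4 4 5 6]
  -> period-2 cycle: step 7 state = step 5 state; never stabilizes
  -> state at step 30: (30-5) mod 2 = 1, same as step 6 -> [6 5 6 3 4]

Answer: 6 5 6 3 4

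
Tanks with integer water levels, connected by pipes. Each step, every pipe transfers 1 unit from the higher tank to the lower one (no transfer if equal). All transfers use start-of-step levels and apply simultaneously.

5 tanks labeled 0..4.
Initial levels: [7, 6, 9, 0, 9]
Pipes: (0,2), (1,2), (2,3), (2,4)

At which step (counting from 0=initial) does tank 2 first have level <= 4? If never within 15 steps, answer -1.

Answer: 7

Derivation:
Step 1: flows [2->0,2->1,2->3,2=4] -> levels [8 7 6 1 9]
Step 2: flows [0->2,1->2,2->3,4->2] -> levels [7 6 8 2 8]
Step 3: flows [2->0,2->1,2->3,2=4] -> levels [8 7 5 3 8]
Step 4: flows [0->2,1->2,2->3,4->2] -> levels [7 6 7 4 7]
Step 5: flows [0=2,2->1,2->3,2=4] -> levels [7 7 5 5 7]
Step 6: flows [0->2,1->2,2=3,4->2] -> levels [6 6 8 5 6]
Step 7: flows [2->0,2->1,2->3,2->4] -> levels [7 7 4 6 7]
Tank 2 first reaches <=4 at step 7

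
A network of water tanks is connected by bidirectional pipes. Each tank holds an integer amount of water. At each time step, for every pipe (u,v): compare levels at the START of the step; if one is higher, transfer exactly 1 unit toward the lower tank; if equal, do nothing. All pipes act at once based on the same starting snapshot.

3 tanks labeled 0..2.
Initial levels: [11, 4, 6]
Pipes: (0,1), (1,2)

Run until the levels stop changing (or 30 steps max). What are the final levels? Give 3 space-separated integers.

Step 1: flows [0->1,2->1] -> levels [10 6 5]
Step 2: flows [0->1,1->2] -> levels [9 6 6]
Step 3: flows [0->1,1=2] -> levels [8 7 6]
Step 4: flows [0->1,1->2] -> levels [7 7 7]
Step 5: flows [0=1,1=2] -> levels [7 7 7]
  -> stable (no change)

Answer: 7 7 7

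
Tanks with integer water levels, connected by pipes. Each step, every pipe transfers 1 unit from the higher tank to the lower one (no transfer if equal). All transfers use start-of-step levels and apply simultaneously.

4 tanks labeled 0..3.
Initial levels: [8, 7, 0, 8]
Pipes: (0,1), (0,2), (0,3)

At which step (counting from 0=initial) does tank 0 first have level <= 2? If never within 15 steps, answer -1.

Answer: -1

Derivation:
Step 1: flows [0->1,0->2,0=3] -> levels [6 8 1 8]
Step 2: flows [1->0,0->2,3->0] -> levels [7 7 2 7]
Step 3: flows [0=1,0->2,0=3] -> levels [6 7 3 7]
Step 4: flows [1->0,0->2,3->0] -> levels [7 6 4 6]
Step 5: flows [0->1,0->2,0->3] -> levels [4 7 5 7]
Step 6: flows [1->0,2->0,3->0] -> levels [7 6 4 6]
  -> period-2 cycle (repeats step 4); tank 0 never drops to <=2
Tank 0 never reaches <=2 within 15 steps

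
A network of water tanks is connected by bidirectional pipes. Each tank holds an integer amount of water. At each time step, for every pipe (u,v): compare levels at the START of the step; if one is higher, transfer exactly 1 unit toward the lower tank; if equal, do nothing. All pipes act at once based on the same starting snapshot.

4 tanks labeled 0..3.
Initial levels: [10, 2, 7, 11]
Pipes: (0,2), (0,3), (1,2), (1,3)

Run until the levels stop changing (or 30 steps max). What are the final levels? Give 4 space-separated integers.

Answer: 6 6 9 9

Derivation:
Step 1: flows [0->2,3->0,2->1,3->1] -> levels [10 4 7 9]
Step 2: flows [0->2,0->3,2->1,3->1] -> levels [8 6 7 9]
Step 3: flows [0->2,3->0,2->1,3->1] -> levels [8 8 7 7]
Step 4: flows [0->2,0->3,1->2,1->3] -> levels [6 6 9 9]
Step 5: flows [2->0,3->0,2->1,3->1] -> levels [8 8 7 7]
  -> period-2 cycle: step 5 state = step 3 state; never stabilizes
  -> state at step 30: (30-3) mod 2 = 1, same as step 4 -> [6 6 9 9]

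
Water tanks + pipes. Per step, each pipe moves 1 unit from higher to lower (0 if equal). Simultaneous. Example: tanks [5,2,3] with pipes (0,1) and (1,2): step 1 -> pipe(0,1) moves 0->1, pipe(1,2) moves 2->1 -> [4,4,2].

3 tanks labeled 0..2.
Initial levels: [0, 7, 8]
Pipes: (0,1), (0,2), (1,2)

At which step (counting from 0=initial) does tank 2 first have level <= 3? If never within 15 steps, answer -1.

Answer: -1

Derivation:
Step 1: flows [1->0,2->0,2->1] -> levels [2 7 6]
Step 2: flows [1->0,2->0,1->2] -> levels [4 5 6]
Step 3: flows [1->0,2->0,2->1] -> levels [6 5 4]
Step 4: flows [0->1,0->2,1->2] -> levels [4 5 6]
  -> period-2 cycle (repeats step 2); tank 2 never drops to <=3
Tank 2 never reaches <=3 within 15 steps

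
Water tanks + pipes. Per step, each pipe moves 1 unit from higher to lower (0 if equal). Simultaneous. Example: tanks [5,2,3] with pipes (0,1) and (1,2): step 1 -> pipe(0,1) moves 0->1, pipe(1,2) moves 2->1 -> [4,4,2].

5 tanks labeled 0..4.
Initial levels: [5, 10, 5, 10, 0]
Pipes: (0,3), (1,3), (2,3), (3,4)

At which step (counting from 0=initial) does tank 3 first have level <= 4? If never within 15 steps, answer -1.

Step 1: flows [3->0,1=3,3->2,3->4] -> levels [6 10 6 7 1]
Step 2: flows [3->0,1->3,3->2,3->4] -> levels [7 9 7 5 2]
Step 3: flows [0->3,1->3,2->3,3->4] -> levels [6 8 6 7 3]
Step 4: flows [3->0,1->3,3->2,3->4] -> levels [7 7 7 5 4]
Step 5: flows [0->3,1->3,2->3,3->4] -> levels [6 6 6 7 5]
Step 6: flows [3->0,3->1,3->2,3->4] -> levels [7 7 7 3 6]
Tank 3 first reaches <=4 at step 6

Answer: 6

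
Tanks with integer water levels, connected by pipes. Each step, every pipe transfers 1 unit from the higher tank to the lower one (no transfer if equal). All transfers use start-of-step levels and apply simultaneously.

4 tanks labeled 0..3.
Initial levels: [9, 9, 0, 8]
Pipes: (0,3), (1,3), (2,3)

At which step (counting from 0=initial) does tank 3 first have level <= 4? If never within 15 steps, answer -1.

Answer: -1

Derivation:
Step 1: flows [0->3,1->3,3->2] -> levels [8 8 1 9]
Step 2: flows [3->0,3->1,3->2] -> levels [9 9 2 6]
Step 3: flows [0->3,1->3,3->2] -> levels [8 8 3 7]
Step 4: flows [0->3,1->3,3->2] -> levels [7 7 4 8]
Step 5: flows [3->0,3->1,3->2] -> levels [8 8 5 5]
Step 6: flows [0->3,1->3,2=3] -> levels [7 7 5 7]
Step 7: flows [0=3,1=3,3->2] -> levels [7 7 6 6]
Step 8: flows [0->3,1->3,2=3] -> levels [6 6 6 8]
Step 9: flows [3->0,3->1,3->2] -> levels [7 7 7 5]
Step 10: flows [0->3,1->3,2->3] -> levels [6 6 6 8]
  -> period-2 cycle (repeats step 8); tank 3 never drops to <=4
Tank 3 never reaches <=4 within 15 steps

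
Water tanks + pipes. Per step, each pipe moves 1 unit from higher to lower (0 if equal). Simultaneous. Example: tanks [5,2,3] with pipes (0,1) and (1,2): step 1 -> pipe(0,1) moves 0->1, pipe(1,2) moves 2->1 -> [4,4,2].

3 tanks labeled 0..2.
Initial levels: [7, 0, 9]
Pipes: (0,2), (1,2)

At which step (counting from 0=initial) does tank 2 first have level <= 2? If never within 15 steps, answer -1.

Answer: -1

Derivation:
Step 1: flows [2->0,2->1] -> levels [8 1 7]
Step 2: flows [0->2,2->1] -> levels [7 2 7]
Step 3: flows [0=2,2->1] -> levels [7 3 6]
Step 4: flows [0->2,2->1] -> levels [6 4 6]
Step 5: flows [0=2,2->1] -> levels [6 5 5]
Step 6: flows [0->2,1=2] -> levels [5 5 6]
Step 7: flows [2->0,2->1] -> levels [6 6 4]
Step 8: flows [0->2,1->2] -> levels [5 5 6]
  -> period-2 cycle (repeats step 6); tank 2 never drops to <=2
Tank 2 never reaches <=2 within 15 steps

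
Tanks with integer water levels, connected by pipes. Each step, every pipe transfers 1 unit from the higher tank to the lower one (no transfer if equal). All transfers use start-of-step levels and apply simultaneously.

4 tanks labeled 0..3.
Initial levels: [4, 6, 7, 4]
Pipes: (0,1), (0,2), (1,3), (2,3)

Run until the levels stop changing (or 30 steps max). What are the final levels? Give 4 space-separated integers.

Answer: 4 6 7 4

Derivation:
Step 1: flows [1->0,2->0,1->3,2->3] -> levels [6 4 5 6]
Step 2: flows [0->1,0->2,3->1,3->2] -> levels [4 6 7 4]
  -> period-2 cycle: step 2 state = step 0 state; never stabilizes
  -> state at step 30: (30-0) mod 2 = 0, same as step 0 -> [4 6 7 4]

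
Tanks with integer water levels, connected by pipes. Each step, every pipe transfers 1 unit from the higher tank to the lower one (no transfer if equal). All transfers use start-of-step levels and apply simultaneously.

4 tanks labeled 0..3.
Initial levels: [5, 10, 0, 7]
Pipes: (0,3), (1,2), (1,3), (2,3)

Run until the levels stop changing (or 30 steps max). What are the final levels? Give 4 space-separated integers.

Answer: 5 5 5 7

Derivation:
Step 1: flows [3->0,1->2,1->3,3->2] -> levels [6 8 2 6]
Step 2: flows [0=3,1->2,1->3,3->2] -> levels [6 6 4 6]
Step 3: flows [0=3,1->2,1=3,3->2] -> levels [6 5 6 5]
Step 4: flows [0->3,2->1,1=3,2->3] -> levels [5 6 4 7]
Step 5: flows [3->0,1->2,3->1,3->2] -> levels [6 6 6 4]
Step 6: flows [0->3,1=2,1->3,2->3] -> levels [5 5 5 7]
Step 7: flows [3->0,1=2,3->1,3->2] -> levels [6 6 6 4]
  -> period-2 cycle: step 7 state = step 5 state; never stabilizes
  -> state at step 30: (30-5) mod 2 = 1, same as step 6 -> [5 5 5 7]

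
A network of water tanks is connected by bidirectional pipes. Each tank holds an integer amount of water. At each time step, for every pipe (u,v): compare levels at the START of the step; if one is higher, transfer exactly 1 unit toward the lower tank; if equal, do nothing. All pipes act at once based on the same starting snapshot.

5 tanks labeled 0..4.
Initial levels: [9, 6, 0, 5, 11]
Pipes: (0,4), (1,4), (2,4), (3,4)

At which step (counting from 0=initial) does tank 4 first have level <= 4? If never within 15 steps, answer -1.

Step 1: flows [4->0,4->1,4->2,4->3] -> levels [10 7 1 6 7]
Step 2: flows [0->4,1=4,4->2,4->3] -> levels [9 7 2 7 6]
Step 3: flows [0->4,1->4,4->2,3->4] -> levels [8 6 3 6 8]
Step 4: flows [0=4,4->1,4->2,4->3] -> levels [8 7 4 7 5]
Step 5: flows [0->4,1->4,4->2,3->4] -> levels [7 6 5 6 7]
Step 6: flows [0=4,4->1,4->2,4->3] -> levels [7 7 6 7 4]
Tank 4 first reaches <=4 at step 6

Answer: 6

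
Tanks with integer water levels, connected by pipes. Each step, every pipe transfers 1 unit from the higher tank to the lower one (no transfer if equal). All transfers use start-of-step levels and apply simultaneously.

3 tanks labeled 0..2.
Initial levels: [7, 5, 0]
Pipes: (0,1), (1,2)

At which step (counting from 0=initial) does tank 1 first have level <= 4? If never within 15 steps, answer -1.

Step 1: flows [0->1,1->2] -> levels [6 5 1]
Step 2: flows [0->1,1->2] -> levels [5 5 2]
Step 3: flows [0=1,1->2] -> levels [5 4 3]
Tank 1 first reaches <=4 at step 3

Answer: 3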